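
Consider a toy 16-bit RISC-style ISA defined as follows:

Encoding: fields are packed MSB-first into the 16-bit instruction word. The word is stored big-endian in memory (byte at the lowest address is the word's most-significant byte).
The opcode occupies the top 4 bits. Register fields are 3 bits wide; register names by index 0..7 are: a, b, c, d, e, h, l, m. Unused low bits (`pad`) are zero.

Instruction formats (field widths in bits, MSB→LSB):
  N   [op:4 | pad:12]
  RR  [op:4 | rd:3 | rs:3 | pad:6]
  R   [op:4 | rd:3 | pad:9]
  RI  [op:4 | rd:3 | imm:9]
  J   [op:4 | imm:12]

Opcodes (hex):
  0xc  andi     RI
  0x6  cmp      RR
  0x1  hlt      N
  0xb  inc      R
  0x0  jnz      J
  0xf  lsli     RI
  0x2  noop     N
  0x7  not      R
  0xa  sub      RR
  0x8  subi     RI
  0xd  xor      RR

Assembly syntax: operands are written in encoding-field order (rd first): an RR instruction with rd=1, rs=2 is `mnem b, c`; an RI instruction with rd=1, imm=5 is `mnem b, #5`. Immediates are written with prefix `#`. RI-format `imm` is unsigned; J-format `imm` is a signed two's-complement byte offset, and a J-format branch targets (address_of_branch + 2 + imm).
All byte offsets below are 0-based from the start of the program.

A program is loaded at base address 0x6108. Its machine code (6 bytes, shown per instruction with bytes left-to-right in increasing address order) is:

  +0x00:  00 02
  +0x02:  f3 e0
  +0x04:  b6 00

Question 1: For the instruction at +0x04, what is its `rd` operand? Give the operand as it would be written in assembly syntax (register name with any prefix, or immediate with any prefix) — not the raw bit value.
d

off 0x04: read b6 00 as big → 0xb600
  op=0xb600>>12=0xb ⇒ inc (R)
  rd@[11:9]=0x3 ⇒ d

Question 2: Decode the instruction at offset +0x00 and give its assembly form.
jnz #2

+0x00: 00 02 ⇒ word 0x0002 (big)
  top 4b → 0x0 → jnz [J]
  imm: (w>>0)&0xfff=0x2 → #2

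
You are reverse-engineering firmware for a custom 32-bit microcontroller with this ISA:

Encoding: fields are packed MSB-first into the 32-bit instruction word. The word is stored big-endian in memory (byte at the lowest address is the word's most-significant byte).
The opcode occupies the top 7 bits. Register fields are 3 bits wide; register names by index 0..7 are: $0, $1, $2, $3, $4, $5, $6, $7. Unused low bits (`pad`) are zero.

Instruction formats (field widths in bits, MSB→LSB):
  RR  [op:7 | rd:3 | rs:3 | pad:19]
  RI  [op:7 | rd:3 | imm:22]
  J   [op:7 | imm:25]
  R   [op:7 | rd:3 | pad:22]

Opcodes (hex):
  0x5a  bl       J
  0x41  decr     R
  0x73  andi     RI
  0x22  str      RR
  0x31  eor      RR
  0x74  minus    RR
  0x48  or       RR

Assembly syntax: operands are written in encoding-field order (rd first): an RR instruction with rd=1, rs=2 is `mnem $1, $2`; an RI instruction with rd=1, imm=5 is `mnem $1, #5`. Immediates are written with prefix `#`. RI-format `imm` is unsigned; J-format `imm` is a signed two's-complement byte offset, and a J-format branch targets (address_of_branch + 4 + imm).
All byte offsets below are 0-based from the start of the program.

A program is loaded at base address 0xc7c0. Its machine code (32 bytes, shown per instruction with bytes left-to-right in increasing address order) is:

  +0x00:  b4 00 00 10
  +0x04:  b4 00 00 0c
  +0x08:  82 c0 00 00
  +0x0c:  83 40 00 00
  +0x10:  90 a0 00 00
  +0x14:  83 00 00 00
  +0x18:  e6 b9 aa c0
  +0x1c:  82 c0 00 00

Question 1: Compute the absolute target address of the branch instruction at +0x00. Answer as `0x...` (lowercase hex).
@+00  big-endian(b4 00 00 10) = 0xb4000010
  top 7b → 0x5a → bl [J]
  imm@[24:0]=0x10 ⇒ #16
  target = base 0xc7c0 + off 0x00 + 4 + imm 16 = 0xc7d4

0xc7d4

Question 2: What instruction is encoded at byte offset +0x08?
decr $3

+0x08: 82 c0 00 00 ⇒ word 0x82c00000 (big)
  opcode bits[31:25]=0x41: decr/R
  rd: (w>>22)&0x7=0x3 → $3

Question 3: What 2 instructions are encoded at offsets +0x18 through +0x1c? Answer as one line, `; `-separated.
andi $2, #3779264; decr $3

+0x18: e6 b9 aa c0 ⇒ word 0xe6b9aac0 (big)
  op=0xe6b9aac0>>25=0x73 ⇒ andi (RI)
  [24:22] rd=2 = $2
  [21:0] imm=3779264 = #3779264
+0x1c: 82 c0 00 00 ⇒ word 0x82c00000 (big)
  op=0x82c00000>>25=0x41 ⇒ decr (R)
  [24:22] rd=3 = $3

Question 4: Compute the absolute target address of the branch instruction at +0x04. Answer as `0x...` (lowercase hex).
off 0x04: read b4 00 00 0c as big → 0xb400000c
  opcode bits[31:25]=0x5a: bl/J
  imm: (w>>0)&0x1ffffff=0xc → #12
  target = base 0xc7c0 + off 0x04 + 4 + imm 12 = 0xc7d4

0xc7d4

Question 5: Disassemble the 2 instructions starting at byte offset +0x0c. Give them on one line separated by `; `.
decr $5; or $2, $4

[0c] 83 40 00 00 → 0x83400000
  op=0x83400000>>25=0x41 ⇒ decr (R)
  [24:22] rd=5 = $5
[10] 90 a0 00 00 → 0x90a00000
  op=0x90a00000>>25=0x48 ⇒ or (RR)
  [24:22] rd=2 = $2
  [21:19] rs=4 = $4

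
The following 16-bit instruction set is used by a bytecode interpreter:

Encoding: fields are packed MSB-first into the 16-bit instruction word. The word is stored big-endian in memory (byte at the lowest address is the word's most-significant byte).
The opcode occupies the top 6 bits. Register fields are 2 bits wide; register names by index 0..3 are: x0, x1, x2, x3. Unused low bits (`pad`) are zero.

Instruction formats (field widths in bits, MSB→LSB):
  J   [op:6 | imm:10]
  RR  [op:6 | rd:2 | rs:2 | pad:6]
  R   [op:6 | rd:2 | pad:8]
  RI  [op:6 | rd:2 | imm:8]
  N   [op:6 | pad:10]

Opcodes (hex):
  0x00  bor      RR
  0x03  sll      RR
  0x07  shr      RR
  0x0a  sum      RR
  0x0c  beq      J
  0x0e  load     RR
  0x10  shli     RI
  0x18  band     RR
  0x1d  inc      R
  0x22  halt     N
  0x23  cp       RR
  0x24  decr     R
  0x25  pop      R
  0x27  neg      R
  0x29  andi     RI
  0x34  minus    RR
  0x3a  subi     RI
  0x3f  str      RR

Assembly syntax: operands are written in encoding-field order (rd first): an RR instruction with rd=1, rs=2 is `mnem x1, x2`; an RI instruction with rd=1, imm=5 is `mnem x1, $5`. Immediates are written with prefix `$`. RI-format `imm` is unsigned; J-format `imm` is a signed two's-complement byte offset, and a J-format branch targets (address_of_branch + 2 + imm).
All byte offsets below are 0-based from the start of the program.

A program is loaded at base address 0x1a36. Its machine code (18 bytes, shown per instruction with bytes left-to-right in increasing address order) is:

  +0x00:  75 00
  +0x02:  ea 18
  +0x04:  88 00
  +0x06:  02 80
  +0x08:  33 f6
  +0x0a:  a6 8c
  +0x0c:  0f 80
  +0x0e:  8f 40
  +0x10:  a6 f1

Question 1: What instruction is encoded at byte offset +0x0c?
sll x3, x2

off 0x0c: read 0f 80 as big → 0x0f80
  top 6b → 0x3 → sll [RR]
  rd@[9:8]=0x3 ⇒ x3
  rs@[7:6]=0x2 ⇒ x2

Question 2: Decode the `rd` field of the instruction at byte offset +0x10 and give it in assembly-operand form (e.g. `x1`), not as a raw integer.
[10] a6 f1 → 0xa6f1
  opcode bits[15:10]=0x29: andi/RI
  rd@[9:8]=0x2 ⇒ x2
  imm@[7:0]=0xf1 ⇒ $241

x2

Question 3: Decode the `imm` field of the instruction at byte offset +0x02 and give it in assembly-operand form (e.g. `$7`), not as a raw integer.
[02] ea 18 → 0xea18
  op=0xea18>>10=0x3a ⇒ subi (RI)
  rd: (w>>8)&0x3=0x2 → x2
  imm: (w>>0)&0xff=0x18 → $24

$24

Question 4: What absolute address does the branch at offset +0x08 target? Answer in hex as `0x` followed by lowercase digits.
0x1a36

off 0x08: read 33 f6 as big → 0x33f6
  opcode bits[15:10]=0xc: beq/J
  imm: (w>>0)&0x3ff=0x3f6 (s10→-10) → $-10
  target = base 0x1a36 + off 0x08 + 2 + imm -10 = 0x1a36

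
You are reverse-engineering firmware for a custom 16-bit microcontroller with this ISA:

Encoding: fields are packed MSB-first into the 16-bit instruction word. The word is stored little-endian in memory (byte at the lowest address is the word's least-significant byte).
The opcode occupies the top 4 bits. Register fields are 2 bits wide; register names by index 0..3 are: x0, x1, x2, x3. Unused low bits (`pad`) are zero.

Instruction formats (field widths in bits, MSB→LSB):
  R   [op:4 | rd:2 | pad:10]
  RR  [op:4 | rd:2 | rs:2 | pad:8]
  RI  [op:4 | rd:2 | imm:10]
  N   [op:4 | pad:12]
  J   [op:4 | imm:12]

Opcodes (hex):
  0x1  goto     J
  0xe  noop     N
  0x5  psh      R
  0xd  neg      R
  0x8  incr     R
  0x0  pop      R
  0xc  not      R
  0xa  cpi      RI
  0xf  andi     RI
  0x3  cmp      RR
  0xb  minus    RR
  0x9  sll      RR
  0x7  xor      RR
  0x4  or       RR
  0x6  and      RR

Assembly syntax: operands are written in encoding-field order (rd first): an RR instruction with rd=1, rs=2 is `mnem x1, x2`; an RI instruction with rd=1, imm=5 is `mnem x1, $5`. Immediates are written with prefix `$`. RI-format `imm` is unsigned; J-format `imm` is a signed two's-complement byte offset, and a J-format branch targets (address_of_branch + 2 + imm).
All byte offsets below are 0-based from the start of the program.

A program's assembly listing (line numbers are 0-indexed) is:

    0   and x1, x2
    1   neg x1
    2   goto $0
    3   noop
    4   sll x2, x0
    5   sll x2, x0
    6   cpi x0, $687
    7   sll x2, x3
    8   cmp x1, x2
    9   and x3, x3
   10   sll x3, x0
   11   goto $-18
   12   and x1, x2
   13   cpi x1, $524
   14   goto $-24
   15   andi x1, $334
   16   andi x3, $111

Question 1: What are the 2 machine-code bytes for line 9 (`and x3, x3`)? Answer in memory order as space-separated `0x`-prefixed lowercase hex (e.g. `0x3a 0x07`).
0x00 0x6f

9. and fields op=0x6:4|rd=3:2|rs=3:2|pad=0:8 → word 6f00h → 00 6f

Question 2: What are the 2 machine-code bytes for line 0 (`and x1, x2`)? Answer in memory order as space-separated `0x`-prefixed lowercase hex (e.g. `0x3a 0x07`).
0x00 0x66

line 0 (and): pack op=0x6:4|rd=1:2|rs=2:2|pad=0:8 = 0x6600; little→ 00 66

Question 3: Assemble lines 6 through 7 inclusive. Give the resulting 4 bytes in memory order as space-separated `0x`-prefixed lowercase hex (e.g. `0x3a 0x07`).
0xaf 0xa2 0x00 0x9b

line 6 (cpi): pack op=0xa:4|rd=0:2|imm=687:10 = 0xa2af; little→ af a2
line 7 (sll): pack op=0x9:4|rd=2:2|rs=3:2|pad=0:8 = 0x9b00; little→ 00 9b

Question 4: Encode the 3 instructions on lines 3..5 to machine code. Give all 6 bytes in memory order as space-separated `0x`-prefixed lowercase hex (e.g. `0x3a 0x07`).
0x00 0xe0 0x00 0x98 0x00 0x98

line 3 (noop): pack op=0xe:4|pad=0:12 = 0xe000; little→ 00 e0
line 4 (sll): pack op=0x9:4|rd=2:2|rs=0:2|pad=0:8 = 0x9800; little→ 00 98
line 5 (sll): pack op=0x9:4|rd=2:2|rs=0:2|pad=0:8 = 0x9800; little→ 00 98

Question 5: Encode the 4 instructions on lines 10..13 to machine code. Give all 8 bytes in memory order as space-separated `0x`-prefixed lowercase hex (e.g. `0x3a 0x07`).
0x00 0x9c 0xee 0x1f 0x00 0x66 0x0c 0xa6

10. sll fields op=0x9:4|rd=3:2|rs=0:2|pad=0:8 → word 9c00h → 00 9c
11. goto fields op=0x1:4|imm=-18:12 → word 1feeh → ee 1f
12. and fields op=0x6:4|rd=1:2|rs=2:2|pad=0:8 → word 6600h → 00 66
13. cpi fields op=0xa:4|rd=1:2|imm=524:10 → word a60ch → 0c a6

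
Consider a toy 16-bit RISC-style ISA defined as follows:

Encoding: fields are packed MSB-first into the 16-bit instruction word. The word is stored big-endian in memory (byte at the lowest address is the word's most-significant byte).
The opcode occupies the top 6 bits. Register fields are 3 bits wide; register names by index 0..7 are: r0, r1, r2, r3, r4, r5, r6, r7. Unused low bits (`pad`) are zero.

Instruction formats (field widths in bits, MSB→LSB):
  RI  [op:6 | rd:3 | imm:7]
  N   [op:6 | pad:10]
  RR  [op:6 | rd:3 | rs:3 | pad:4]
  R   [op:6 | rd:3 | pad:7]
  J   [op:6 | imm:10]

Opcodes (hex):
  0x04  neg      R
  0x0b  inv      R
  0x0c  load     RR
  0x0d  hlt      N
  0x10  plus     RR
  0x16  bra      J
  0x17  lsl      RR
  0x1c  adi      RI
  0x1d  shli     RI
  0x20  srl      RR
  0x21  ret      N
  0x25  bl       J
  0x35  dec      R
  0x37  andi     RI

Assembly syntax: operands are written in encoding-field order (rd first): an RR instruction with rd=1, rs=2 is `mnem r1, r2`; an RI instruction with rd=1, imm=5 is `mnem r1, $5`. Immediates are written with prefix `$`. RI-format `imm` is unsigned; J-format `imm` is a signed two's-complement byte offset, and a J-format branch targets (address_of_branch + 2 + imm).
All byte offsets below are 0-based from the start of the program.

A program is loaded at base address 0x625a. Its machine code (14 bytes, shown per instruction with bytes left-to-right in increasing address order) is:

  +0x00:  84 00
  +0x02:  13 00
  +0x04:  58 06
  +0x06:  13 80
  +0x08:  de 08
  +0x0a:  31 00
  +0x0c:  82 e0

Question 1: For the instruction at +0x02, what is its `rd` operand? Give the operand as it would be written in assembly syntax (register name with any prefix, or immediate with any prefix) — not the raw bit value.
@+02  big-endian(13 00) = 0x1300
  op=0x1300>>10=0x4 ⇒ neg (R)
  rd@[9:7]=0x6 ⇒ r6

r6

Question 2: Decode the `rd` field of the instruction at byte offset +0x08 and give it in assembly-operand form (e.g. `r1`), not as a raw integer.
off 0x08: read de 08 as big → 0xde08
  op=0xde08>>10=0x37 ⇒ andi (RI)
  [9:7] rd=4 = r4
  [6:0] imm=8 = $8

r4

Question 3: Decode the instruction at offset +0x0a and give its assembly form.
load r2, r0

[0a] 31 00 → 0x3100
  top 6b → 0xc → load [RR]
  [9:7] rd=2 = r2
  [6:4] rs=0 = r0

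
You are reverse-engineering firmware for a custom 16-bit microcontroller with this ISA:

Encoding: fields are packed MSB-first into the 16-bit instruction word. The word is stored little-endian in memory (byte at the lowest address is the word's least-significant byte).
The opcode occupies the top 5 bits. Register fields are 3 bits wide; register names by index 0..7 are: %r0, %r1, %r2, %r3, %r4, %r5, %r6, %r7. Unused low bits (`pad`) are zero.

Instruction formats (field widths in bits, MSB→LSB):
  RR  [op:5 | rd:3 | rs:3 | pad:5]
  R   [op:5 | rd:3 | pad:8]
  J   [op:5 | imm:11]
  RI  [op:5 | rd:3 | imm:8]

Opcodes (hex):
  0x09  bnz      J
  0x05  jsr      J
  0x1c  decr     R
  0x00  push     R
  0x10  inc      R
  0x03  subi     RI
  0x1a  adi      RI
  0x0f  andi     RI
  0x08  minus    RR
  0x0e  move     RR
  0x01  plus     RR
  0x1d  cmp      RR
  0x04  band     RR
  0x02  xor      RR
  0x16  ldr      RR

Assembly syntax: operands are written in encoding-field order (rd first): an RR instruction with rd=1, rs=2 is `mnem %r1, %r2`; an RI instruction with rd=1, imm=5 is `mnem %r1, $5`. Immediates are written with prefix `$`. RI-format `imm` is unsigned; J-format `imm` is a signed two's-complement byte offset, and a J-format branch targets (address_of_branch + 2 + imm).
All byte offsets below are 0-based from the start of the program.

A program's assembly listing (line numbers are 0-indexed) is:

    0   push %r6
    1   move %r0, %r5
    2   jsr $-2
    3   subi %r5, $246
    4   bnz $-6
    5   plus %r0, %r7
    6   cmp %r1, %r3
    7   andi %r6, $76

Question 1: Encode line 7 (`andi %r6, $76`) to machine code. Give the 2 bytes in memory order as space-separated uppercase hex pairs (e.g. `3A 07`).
line 7 (andi): pack op=0xf:5|rd=6:3|imm=76:8 = 0x7e4c; little→ 4c 7e

4C 7E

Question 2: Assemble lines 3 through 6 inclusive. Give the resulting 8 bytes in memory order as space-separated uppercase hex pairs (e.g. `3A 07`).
F6 1D FA 4F E0 08 60 E9

3. subi fields op=0x3:5|rd=5:3|imm=246:8 → word 1df6h → f6 1d
4. bnz fields op=0x9:5|imm=-6:11 → word 4ffah → fa 4f
5. plus fields op=0x1:5|rd=0:3|rs=7:3|pad=0:5 → word 08e0h → e0 08
6. cmp fields op=0x1d:5|rd=1:3|rs=3:3|pad=0:5 → word e960h → 60 e9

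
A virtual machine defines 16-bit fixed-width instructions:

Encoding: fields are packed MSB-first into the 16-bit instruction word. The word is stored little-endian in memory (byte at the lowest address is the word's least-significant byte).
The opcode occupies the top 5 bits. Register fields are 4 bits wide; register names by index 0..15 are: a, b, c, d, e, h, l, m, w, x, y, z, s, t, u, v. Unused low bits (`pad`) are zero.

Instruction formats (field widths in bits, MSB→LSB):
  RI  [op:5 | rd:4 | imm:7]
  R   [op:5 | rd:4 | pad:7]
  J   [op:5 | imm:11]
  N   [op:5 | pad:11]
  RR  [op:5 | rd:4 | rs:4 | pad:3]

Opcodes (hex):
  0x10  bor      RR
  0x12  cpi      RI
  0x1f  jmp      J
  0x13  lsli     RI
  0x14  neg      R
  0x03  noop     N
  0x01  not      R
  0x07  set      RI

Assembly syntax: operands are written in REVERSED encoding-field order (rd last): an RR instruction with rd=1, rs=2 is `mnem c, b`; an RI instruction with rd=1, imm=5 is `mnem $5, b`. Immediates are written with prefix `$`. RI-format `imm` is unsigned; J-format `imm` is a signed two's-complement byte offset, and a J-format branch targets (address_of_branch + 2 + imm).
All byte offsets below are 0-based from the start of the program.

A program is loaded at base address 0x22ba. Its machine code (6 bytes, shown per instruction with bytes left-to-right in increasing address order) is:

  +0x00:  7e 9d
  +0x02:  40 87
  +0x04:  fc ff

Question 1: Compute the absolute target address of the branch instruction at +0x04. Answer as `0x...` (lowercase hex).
0x22bc

+0x04: fc ff ⇒ word 0xfffc (little)
  top 5b → 0x1f → jmp [J]
  [10:0] imm=2044 (s11→-4) = $-4
  target = base 0x22ba + off 0x04 + 2 + imm -4 = 0x22bc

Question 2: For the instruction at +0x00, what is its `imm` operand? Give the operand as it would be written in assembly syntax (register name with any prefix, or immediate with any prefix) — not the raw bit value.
off 0x00: read 7e 9d as little → 0x9d7e
  op=0x9d7e>>11=0x13 ⇒ lsli (RI)
  rd: (w>>7)&0xf=0xa → y
  imm: (w>>0)&0x7f=0x7e → $126

$126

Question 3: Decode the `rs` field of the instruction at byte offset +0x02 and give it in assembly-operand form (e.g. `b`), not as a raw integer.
+0x02: 40 87 ⇒ word 0x8740 (little)
  op=0x8740>>11=0x10 ⇒ bor (RR)
  rd: (w>>7)&0xf=0xe → u
  rs: (w>>3)&0xf=0x8 → w

w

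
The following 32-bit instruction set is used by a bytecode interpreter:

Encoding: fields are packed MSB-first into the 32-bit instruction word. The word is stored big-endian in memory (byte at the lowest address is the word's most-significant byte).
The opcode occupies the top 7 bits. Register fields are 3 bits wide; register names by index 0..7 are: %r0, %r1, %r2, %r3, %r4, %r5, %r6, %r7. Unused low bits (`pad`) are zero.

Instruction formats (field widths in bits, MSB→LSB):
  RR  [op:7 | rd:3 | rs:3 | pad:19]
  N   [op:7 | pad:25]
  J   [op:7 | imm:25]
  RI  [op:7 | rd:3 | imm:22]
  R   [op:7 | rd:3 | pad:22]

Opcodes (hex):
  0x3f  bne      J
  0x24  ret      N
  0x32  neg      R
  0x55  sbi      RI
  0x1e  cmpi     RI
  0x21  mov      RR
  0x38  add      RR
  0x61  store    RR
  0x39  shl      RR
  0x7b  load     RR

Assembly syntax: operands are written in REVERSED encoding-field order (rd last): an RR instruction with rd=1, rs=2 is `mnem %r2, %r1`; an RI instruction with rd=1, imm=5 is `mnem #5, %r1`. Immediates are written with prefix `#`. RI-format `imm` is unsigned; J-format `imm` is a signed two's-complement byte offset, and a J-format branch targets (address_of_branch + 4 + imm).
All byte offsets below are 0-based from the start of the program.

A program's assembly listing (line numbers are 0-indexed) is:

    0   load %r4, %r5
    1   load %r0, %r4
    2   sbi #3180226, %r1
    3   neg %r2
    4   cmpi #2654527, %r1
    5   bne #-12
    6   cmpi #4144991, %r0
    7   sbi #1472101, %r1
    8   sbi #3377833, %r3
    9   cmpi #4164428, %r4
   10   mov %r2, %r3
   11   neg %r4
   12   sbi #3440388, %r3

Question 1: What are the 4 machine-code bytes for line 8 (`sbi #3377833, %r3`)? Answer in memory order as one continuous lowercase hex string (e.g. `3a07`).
aaf38aa9

L8: sbi op=0x55:7|rd=3:3|imm=3377833:22 ⇒ 0xaaf38aa9 ⇒ big aa f3 8a a9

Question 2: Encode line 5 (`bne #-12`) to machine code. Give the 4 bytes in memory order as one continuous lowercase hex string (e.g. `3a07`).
L5: bne op=0x3f:7|imm=-12:25 ⇒ 0x7ffffff4 ⇒ big 7f ff ff f4

7ffffff4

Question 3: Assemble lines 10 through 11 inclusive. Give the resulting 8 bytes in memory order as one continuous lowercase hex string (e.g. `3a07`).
line 10 (mov): pack op=0x21:7|rd=3:3|rs=2:3|pad=0:19 = 0x42d00000; big→ 42 d0 00 00
line 11 (neg): pack op=0x32:7|rd=4:3|pad=0:22 = 0x65000000; big→ 65 00 00 00

42d0000065000000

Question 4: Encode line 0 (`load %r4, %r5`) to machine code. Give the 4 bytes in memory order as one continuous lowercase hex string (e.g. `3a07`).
line 0 (load): pack op=0x7b:7|rd=5:3|rs=4:3|pad=0:19 = 0xf7600000; big→ f7 60 00 00

f7600000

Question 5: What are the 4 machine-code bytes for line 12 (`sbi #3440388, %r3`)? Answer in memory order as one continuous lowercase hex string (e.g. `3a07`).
aaf47f04

L12: sbi op=0x55:7|rd=3:3|imm=3440388:22 ⇒ 0xaaf47f04 ⇒ big aa f4 7f 04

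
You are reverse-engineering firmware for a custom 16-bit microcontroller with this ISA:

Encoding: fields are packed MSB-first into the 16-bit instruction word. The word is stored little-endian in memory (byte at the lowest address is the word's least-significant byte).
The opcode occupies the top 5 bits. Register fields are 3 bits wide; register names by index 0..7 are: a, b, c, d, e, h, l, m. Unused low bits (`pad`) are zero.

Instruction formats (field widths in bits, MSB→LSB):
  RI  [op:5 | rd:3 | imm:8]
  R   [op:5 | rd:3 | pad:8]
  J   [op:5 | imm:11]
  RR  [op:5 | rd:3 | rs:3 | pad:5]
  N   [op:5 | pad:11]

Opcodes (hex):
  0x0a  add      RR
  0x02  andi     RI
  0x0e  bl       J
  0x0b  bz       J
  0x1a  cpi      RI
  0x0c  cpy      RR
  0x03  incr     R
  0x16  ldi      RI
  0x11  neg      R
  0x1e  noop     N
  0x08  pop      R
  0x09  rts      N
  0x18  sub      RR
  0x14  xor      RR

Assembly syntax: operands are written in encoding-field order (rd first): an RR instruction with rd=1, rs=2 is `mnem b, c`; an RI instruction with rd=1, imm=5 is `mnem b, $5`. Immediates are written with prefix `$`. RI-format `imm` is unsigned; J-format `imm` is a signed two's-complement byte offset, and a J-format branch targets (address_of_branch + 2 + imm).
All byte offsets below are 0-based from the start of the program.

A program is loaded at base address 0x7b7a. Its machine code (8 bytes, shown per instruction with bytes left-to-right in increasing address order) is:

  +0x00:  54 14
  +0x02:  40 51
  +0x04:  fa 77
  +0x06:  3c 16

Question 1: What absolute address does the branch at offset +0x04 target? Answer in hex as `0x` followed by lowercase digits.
[04] fa 77 → 0x77fa
  opcode bits[15:11]=0xe: bl/J
  [10:0] imm=2042 (s11→-6) = $-6
  target = base 0x7b7a + off 0x04 + 2 + imm -6 = 0x7b7a

0x7b7a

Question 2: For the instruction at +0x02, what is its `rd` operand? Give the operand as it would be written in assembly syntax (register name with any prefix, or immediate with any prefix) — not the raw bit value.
b

[02] 40 51 → 0x5140
  opcode bits[15:11]=0xa: add/RR
  rd: (w>>8)&0x7=0x1 → b
  rs: (w>>5)&0x7=0x2 → c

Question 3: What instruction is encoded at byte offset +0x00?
[00] 54 14 → 0x1454
  op=0x1454>>11=0x2 ⇒ andi (RI)
  [10:8] rd=4 = e
  [7:0] imm=84 = $84

andi e, $84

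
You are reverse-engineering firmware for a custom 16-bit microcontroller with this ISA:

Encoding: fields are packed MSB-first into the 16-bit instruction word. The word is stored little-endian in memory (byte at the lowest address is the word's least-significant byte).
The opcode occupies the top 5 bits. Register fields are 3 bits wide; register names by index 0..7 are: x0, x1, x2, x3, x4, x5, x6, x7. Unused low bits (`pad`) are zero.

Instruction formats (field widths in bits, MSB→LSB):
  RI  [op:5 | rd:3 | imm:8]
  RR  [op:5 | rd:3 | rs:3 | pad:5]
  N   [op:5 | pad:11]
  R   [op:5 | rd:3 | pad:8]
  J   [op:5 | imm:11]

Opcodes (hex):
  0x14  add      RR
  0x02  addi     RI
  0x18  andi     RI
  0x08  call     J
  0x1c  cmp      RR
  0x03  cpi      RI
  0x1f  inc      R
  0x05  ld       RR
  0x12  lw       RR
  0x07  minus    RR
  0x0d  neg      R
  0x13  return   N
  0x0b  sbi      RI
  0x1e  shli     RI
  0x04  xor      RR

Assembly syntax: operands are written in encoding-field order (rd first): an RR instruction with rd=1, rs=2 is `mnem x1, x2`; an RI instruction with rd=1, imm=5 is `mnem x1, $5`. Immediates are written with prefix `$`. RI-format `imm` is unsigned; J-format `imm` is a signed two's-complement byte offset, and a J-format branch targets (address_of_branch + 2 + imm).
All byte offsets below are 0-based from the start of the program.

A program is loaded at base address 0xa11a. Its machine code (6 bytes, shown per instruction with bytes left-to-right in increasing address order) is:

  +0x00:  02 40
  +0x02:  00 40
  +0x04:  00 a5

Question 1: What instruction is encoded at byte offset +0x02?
+0x02: 00 40 ⇒ word 0x4000 (little)
  op=0x4000>>11=0x8 ⇒ call (J)
  [10:0] imm=0 = $0

call $0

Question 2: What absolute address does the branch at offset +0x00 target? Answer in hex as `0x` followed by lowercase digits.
0xa11e

off 0x00: read 02 40 as little → 0x4002
  opcode bits[15:11]=0x8: call/J
  imm@[10:0]=0x2 ⇒ $2
  target = base 0xa11a + off 0x00 + 2 + imm 2 = 0xa11e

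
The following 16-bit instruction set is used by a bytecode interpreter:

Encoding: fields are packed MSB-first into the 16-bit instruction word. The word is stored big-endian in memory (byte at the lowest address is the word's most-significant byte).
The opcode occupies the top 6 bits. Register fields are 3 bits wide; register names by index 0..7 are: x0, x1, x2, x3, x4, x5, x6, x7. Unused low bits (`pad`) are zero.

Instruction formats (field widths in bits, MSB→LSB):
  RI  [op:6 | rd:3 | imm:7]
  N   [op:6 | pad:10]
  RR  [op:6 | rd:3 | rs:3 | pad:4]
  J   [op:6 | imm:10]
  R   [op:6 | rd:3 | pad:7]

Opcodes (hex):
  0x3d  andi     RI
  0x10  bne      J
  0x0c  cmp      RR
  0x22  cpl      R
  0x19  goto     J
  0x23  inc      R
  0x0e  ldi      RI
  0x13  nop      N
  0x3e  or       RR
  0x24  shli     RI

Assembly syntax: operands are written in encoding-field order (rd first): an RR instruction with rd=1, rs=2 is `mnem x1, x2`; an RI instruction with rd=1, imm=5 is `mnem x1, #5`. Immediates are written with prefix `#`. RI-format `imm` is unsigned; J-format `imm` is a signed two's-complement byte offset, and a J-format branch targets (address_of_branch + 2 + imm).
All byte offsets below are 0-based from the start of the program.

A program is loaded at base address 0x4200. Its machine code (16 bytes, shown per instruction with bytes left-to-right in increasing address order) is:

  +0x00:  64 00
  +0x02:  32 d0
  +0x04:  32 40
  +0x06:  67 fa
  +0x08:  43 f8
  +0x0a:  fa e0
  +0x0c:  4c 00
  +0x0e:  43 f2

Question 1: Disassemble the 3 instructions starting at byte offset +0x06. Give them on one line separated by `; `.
@+06  big-endian(67 fa) = 0x67fa
  opcode bits[15:10]=0x19: goto/J
  imm@[9:0]=0x3fa (s10→-6) ⇒ #-6
@+08  big-endian(43 f8) = 0x43f8
  opcode bits[15:10]=0x10: bne/J
  imm@[9:0]=0x3f8 (s10→-8) ⇒ #-8
@+0a  big-endian(fa e0) = 0xfae0
  opcode bits[15:10]=0x3e: or/RR
  rd@[9:7]=0x5 ⇒ x5
  rs@[6:4]=0x6 ⇒ x6

goto #-6; bne #-8; or x5, x6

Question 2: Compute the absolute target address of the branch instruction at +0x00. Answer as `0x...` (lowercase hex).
0x4202

@+00  big-endian(64 00) = 0x6400
  op=0x6400>>10=0x19 ⇒ goto (J)
  imm@[9:0]=0x0 ⇒ #0
  target = base 0x4200 + off 0x00 + 2 + imm 0 = 0x4202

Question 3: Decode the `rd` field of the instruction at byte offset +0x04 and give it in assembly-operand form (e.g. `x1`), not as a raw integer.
x4

[04] 32 40 → 0x3240
  op=0x3240>>10=0xc ⇒ cmp (RR)
  rd: (w>>7)&0x7=0x4 → x4
  rs: (w>>4)&0x7=0x4 → x4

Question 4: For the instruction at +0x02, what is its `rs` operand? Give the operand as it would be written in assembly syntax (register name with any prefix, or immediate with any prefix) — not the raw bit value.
x5

off 0x02: read 32 d0 as big → 0x32d0
  opcode bits[15:10]=0xc: cmp/RR
  [9:7] rd=5 = x5
  [6:4] rs=5 = x5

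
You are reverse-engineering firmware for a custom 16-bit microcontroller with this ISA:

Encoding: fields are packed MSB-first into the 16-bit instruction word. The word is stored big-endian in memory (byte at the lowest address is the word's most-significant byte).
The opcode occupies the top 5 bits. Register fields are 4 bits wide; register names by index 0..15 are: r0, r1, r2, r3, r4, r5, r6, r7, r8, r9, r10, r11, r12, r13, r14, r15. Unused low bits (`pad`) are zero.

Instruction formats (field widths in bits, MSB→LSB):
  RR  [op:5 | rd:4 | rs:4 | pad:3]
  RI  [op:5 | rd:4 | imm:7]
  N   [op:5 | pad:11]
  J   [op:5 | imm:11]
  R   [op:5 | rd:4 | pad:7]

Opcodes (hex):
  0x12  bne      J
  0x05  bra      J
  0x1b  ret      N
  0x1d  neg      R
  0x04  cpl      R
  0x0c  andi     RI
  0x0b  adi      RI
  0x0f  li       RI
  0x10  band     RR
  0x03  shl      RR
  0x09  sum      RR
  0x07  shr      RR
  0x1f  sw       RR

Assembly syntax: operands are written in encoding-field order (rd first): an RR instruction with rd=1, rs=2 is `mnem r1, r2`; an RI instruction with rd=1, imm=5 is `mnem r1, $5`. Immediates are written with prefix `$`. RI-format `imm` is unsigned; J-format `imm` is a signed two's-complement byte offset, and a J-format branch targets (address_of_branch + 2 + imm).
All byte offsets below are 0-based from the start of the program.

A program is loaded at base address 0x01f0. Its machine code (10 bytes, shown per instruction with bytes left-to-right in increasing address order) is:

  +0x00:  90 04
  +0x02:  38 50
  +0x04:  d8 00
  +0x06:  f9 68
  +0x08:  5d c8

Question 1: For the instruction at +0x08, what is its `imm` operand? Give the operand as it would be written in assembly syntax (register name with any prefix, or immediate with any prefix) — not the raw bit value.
off 0x08: read 5d c8 as big → 0x5dc8
  top 5b → 0xb → adi [RI]
  rd@[10:7]=0xb ⇒ r11
  imm@[6:0]=0x48 ⇒ $72

$72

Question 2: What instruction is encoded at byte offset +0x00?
bne $4

[00] 90 04 → 0x9004
  opcode bits[15:11]=0x12: bne/J
  imm@[10:0]=0x4 ⇒ $4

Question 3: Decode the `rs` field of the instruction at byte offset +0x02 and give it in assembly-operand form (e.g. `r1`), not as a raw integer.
off 0x02: read 38 50 as big → 0x3850
  opcode bits[15:11]=0x7: shr/RR
  rd@[10:7]=0x0 ⇒ r0
  rs@[6:3]=0xa ⇒ r10

r10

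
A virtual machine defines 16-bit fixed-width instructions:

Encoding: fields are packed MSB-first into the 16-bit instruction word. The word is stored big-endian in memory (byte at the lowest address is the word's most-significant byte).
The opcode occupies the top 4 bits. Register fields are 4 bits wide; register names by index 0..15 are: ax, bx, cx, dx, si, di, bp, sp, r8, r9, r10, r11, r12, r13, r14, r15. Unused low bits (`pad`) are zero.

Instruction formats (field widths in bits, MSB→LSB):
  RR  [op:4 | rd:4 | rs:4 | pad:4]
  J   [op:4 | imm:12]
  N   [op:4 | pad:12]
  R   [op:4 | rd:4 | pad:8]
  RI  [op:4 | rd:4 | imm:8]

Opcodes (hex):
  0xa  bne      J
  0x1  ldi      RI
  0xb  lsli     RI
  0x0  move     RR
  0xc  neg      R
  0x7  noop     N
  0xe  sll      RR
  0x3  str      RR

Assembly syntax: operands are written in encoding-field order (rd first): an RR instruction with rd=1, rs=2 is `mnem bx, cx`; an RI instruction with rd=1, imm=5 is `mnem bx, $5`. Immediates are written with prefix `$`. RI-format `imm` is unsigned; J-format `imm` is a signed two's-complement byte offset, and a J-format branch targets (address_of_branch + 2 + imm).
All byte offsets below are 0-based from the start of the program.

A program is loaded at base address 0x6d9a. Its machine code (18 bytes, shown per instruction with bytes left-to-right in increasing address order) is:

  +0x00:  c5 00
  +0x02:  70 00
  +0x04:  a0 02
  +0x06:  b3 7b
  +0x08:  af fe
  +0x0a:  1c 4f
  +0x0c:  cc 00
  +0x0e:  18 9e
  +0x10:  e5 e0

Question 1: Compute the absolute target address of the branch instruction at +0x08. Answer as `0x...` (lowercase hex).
0x6da2

@+08  big-endian(af fe) = 0xaffe
  op=0xaffe>>12=0xa ⇒ bne (J)
  [11:0] imm=4094 (s12→-2) = $-2
  target = base 0x6d9a + off 0x08 + 2 + imm -2 = 0x6da2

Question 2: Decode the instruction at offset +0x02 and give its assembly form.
@+02  big-endian(70 00) = 0x7000
  opcode bits[15:12]=0x7: noop/N

noop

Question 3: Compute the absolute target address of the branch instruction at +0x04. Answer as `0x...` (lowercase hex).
0x6da2

[04] a0 02 → 0xa002
  op=0xa002>>12=0xa ⇒ bne (J)
  imm@[11:0]=0x2 ⇒ $2
  target = base 0x6d9a + off 0x04 + 2 + imm 2 = 0x6da2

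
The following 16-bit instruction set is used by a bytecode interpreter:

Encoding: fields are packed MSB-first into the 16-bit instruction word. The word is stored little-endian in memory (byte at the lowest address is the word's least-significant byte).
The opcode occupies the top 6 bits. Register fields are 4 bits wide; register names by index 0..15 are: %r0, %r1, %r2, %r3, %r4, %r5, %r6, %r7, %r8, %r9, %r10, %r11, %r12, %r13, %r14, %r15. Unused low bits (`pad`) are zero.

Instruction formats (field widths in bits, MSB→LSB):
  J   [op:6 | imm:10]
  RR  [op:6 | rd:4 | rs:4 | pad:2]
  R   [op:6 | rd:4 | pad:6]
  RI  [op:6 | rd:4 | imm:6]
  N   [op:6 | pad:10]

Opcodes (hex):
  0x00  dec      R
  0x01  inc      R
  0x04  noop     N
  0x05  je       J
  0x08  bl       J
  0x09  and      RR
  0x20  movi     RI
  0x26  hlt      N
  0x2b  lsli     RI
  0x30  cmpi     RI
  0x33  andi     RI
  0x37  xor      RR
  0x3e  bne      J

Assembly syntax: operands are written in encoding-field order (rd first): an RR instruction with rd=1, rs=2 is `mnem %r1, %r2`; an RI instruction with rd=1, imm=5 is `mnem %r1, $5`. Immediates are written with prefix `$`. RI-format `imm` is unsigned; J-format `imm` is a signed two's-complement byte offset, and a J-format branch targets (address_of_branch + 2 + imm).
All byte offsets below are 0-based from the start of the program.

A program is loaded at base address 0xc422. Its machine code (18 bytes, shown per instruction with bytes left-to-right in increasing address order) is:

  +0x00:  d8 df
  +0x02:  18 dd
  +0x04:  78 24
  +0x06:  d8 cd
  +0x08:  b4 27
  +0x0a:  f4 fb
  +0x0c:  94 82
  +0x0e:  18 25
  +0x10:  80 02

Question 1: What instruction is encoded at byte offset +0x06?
@+06  little-endian(d8 cd) = 0xcdd8
  op=0xcdd8>>10=0x33 ⇒ andi (RI)
  rd@[9:6]=0x7 ⇒ %r7
  imm@[5:0]=0x18 ⇒ $24

andi %r7, $24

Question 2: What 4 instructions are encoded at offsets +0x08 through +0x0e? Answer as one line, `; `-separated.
and %r14, %r13; bne $-12; movi %r10, $20; and %r4, %r6

+0x08: b4 27 ⇒ word 0x27b4 (little)
  op=0x27b4>>10=0x9 ⇒ and (RR)
  [9:6] rd=14 = %r14
  [5:2] rs=13 = %r13
+0x0a: f4 fb ⇒ word 0xfbf4 (little)
  op=0xfbf4>>10=0x3e ⇒ bne (J)
  [9:0] imm=1012 (s10→-12) = $-12
+0x0c: 94 82 ⇒ word 0x8294 (little)
  op=0x8294>>10=0x20 ⇒ movi (RI)
  [9:6] rd=10 = %r10
  [5:0] imm=20 = $20
+0x0e: 18 25 ⇒ word 0x2518 (little)
  op=0x2518>>10=0x9 ⇒ and (RR)
  [9:6] rd=4 = %r4
  [5:2] rs=6 = %r6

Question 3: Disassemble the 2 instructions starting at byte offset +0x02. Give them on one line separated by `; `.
xor %r4, %r6; and %r1, %r14

@+02  little-endian(18 dd) = 0xdd18
  top 6b → 0x37 → xor [RR]
  rd: (w>>6)&0xf=0x4 → %r4
  rs: (w>>2)&0xf=0x6 → %r6
@+04  little-endian(78 24) = 0x2478
  top 6b → 0x9 → and [RR]
  rd: (w>>6)&0xf=0x1 → %r1
  rs: (w>>2)&0xf=0xe → %r14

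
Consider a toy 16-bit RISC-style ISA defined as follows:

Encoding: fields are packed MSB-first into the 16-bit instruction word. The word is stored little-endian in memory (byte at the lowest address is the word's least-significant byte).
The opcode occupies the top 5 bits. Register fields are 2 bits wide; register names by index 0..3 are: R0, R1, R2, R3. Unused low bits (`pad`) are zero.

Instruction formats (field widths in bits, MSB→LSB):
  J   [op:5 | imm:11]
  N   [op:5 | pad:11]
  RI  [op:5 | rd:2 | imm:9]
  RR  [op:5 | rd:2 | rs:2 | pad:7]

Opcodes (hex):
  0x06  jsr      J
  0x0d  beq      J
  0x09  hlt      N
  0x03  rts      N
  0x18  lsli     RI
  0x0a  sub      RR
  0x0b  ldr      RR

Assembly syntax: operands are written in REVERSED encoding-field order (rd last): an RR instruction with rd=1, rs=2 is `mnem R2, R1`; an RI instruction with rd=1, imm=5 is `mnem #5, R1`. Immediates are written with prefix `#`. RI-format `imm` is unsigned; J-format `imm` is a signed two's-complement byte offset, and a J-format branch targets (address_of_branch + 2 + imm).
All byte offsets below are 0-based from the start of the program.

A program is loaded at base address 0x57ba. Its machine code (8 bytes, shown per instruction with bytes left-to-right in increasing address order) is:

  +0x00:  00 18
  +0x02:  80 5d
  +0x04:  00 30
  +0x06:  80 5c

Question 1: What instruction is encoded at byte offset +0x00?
+0x00: 00 18 ⇒ word 0x1800 (little)
  op=0x1800>>11=0x3 ⇒ rts (N)

rts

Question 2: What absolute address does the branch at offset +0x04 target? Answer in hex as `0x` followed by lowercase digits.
0x57c0

@+04  little-endian(00 30) = 0x3000
  opcode bits[15:11]=0x6: jsr/J
  [10:0] imm=0 = #0
  target = base 0x57ba + off 0x04 + 2 + imm 0 = 0x57c0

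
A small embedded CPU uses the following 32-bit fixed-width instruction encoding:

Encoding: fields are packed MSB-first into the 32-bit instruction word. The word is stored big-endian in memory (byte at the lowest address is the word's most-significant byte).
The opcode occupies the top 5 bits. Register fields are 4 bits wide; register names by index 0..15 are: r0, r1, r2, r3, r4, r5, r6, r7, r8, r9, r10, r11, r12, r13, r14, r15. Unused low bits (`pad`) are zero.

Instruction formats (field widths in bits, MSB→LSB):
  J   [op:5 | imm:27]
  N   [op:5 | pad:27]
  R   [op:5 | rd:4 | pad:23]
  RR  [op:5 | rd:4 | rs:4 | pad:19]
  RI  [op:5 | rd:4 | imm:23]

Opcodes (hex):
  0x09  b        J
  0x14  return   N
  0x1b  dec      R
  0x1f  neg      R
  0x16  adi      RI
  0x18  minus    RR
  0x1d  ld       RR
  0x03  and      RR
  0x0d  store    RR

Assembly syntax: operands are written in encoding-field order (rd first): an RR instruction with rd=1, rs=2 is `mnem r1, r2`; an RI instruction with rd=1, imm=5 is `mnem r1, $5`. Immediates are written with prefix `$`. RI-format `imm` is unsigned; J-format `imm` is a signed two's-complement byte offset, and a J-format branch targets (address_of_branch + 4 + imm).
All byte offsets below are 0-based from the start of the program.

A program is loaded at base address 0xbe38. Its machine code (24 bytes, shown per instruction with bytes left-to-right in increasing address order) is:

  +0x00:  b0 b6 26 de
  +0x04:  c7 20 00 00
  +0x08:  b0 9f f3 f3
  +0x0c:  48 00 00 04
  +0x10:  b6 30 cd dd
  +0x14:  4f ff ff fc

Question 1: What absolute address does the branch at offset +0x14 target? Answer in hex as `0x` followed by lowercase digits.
off 0x14: read 4f ff ff fc as big → 0x4ffffffc
  top 5b → 0x9 → b [J]
  imm@[26:0]=0x7fffffc (s27→-4) ⇒ $-4
  target = base 0xbe38 + off 0x14 + 4 + imm -4 = 0xbe4c

0xbe4c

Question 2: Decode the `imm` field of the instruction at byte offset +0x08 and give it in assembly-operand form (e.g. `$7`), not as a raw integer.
@+08  big-endian(b0 9f f3 f3) = 0xb09ff3f3
  opcode bits[31:27]=0x16: adi/RI
  [26:23] rd=1 = r1
  [22:0] imm=2094067 = $2094067

$2094067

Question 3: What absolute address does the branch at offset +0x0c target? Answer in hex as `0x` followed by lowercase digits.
0xbe4c

off 0x0c: read 48 00 00 04 as big → 0x48000004
  opcode bits[31:27]=0x9: b/J
  imm@[26:0]=0x4 ⇒ $4
  target = base 0xbe38 + off 0x0c + 4 + imm 4 = 0xbe4c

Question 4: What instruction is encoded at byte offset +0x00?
adi r1, $3548894

off 0x00: read b0 b6 26 de as big → 0xb0b626de
  opcode bits[31:27]=0x16: adi/RI
  [26:23] rd=1 = r1
  [22:0] imm=3548894 = $3548894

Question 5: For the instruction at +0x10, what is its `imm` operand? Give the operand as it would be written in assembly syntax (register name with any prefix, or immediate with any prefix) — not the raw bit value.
$3198429

@+10  big-endian(b6 30 cd dd) = 0xb630cddd
  op=0xb630cddd>>27=0x16 ⇒ adi (RI)
  [26:23] rd=12 = r12
  [22:0] imm=3198429 = $3198429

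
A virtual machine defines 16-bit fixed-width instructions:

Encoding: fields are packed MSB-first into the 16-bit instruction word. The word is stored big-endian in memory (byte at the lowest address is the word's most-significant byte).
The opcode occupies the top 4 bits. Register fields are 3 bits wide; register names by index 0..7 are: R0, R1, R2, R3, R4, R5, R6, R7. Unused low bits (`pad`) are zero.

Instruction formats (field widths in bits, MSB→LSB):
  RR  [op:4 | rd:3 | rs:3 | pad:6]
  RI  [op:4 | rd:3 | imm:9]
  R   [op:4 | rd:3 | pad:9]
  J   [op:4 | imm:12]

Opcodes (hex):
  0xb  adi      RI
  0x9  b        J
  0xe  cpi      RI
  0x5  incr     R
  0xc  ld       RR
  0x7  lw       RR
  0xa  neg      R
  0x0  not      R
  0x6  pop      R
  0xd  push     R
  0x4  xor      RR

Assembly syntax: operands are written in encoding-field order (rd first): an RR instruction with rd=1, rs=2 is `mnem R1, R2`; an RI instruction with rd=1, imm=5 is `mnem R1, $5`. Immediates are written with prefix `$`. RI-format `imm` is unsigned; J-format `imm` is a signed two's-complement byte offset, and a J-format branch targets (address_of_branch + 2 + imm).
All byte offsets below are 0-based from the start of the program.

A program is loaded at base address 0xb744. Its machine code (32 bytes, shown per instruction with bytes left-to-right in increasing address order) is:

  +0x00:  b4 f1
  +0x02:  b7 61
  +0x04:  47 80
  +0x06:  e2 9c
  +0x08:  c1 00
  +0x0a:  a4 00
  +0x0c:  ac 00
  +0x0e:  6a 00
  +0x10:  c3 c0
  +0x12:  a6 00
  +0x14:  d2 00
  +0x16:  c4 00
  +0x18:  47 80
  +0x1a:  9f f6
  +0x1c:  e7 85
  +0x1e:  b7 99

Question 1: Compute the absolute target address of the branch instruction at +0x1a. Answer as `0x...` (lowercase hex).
off 0x1a: read 9f f6 as big → 0x9ff6
  op=0x9ff6>>12=0x9 ⇒ b (J)
  imm: (w>>0)&0xfff=0xff6 (s12→-10) → $-10
  target = base 0xb744 + off 0x1a + 2 + imm -10 = 0xb756

0xb756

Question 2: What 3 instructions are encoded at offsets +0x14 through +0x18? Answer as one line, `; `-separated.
+0x14: d2 00 ⇒ word 0xd200 (big)
  top 4b → 0xd → push [R]
  rd@[11:9]=0x1 ⇒ R1
+0x16: c4 00 ⇒ word 0xc400 (big)
  top 4b → 0xc → ld [RR]
  rd@[11:9]=0x2 ⇒ R2
  rs@[8:6]=0x0 ⇒ R0
+0x18: 47 80 ⇒ word 0x4780 (big)
  top 4b → 0x4 → xor [RR]
  rd@[11:9]=0x3 ⇒ R3
  rs@[8:6]=0x6 ⇒ R6

push R1; ld R2, R0; xor R3, R6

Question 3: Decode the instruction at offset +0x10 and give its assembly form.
off 0x10: read c3 c0 as big → 0xc3c0
  opcode bits[15:12]=0xc: ld/RR
  rd: (w>>9)&0x7=0x1 → R1
  rs: (w>>6)&0x7=0x7 → R7

ld R1, R7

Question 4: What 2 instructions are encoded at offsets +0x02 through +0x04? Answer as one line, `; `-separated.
adi R3, $353; xor R3, R6

@+02  big-endian(b7 61) = 0xb761
  op=0xb761>>12=0xb ⇒ adi (RI)
  [11:9] rd=3 = R3
  [8:0] imm=353 = $353
@+04  big-endian(47 80) = 0x4780
  op=0x4780>>12=0x4 ⇒ xor (RR)
  [11:9] rd=3 = R3
  [8:6] rs=6 = R6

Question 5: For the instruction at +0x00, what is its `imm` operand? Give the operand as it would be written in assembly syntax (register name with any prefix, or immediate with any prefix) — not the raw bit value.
$241

+0x00: b4 f1 ⇒ word 0xb4f1 (big)
  top 4b → 0xb → adi [RI]
  rd@[11:9]=0x2 ⇒ R2
  imm@[8:0]=0xf1 ⇒ $241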